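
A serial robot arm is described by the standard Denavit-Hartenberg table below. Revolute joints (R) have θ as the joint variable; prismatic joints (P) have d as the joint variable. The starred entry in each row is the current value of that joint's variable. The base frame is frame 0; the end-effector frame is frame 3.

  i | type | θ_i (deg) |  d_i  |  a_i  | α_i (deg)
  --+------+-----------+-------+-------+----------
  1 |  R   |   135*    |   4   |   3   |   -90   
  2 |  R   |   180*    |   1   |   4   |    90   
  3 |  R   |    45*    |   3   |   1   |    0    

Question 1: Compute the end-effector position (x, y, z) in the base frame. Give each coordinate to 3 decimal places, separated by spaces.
-0.000 -2.414 1.000

after link 1: o_1 = (-2.1213, 2.1213, 4.0000)
after link 2: o_2 = (-0.0000, -1.4142, 4.0000)
after link 3: o_3 = (-0.0000, -2.4142, 1.0000)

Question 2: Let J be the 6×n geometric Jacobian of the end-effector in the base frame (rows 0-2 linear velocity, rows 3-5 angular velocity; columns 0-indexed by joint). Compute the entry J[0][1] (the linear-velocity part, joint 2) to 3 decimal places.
2.121

axis z_1 = (-0.7071,-0.7071,0.0000); lever o_n−o_1 = (2.1213,-4.5355,-3.0000)
cross product → J_v[:, 1] = (2.1213,-2.1213,4.7071)
J_ω[:, 1] = z_1
entry J[0][1] = 2.1213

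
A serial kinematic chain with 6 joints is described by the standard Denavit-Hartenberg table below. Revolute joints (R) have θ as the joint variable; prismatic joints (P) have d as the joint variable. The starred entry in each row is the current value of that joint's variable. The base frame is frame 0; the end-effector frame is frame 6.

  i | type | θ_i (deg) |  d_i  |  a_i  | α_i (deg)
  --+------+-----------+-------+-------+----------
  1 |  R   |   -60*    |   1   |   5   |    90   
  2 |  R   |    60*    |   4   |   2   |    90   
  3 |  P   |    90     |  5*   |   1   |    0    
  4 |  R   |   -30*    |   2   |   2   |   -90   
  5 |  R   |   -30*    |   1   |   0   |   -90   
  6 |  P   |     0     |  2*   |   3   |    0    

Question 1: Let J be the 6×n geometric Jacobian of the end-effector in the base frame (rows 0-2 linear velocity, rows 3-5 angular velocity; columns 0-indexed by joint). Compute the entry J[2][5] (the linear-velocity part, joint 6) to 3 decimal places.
0.650

prismatic axis z_5 = (-0.6875,0.3248,0.6495)
J_v[:, 5] = z_5; J_ω[:, 5] = (0,0,0)
entry J[2][5] = 0.6495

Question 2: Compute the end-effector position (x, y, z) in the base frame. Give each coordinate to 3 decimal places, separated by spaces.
-2.548 -16.283 1.022

after link 1: o_1 = (2.5000, -4.3301, 1.0000)
after link 2: o_2 = (-0.4641, -7.1962, 2.7321)
after link 3: o_3 = (0.8349, -11.4462, 0.2321)
after link 4: o_4 = (0.4510, -14.2452, 0.0981)
after link 5: o_5 = (-0.1986, -14.1202, -0.6519)
after link 6: o_6 = (-2.5478, -16.2832, 1.0221)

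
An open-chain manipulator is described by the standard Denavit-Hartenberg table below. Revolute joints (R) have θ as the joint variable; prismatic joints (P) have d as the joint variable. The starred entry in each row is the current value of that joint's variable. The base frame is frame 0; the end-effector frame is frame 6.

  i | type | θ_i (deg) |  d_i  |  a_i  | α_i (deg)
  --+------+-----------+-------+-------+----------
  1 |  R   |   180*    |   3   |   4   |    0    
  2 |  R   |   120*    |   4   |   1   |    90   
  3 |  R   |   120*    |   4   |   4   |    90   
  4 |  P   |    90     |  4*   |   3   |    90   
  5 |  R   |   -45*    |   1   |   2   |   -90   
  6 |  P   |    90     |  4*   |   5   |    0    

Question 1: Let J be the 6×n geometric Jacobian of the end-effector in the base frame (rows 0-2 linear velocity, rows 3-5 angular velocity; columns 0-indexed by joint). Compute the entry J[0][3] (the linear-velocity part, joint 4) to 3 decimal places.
0.433

prismatic axis z_3 = (0.4330,-0.7500,0.5000)
J_v[:, 3] = z_3; J_ω[:, 3] = (0,0,0)
entry J[0][3] = 0.4330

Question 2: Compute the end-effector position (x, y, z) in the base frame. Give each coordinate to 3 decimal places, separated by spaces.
after link 1: o_1 = (-4.0000, 0.0000, 3.0000)
after link 2: o_2 = (-3.5000, -0.8660, 7.0000)
after link 3: o_3 = (-7.9641, -1.1340, 10.4641)
after link 4: o_4 = (-8.8301, -5.6340, 12.4641)
after link 5: o_5 = (-10.9172, -4.8474, 12.6230)
after link 6: o_6 = (-10.8920, -10.5480, 9.7071)

-10.892 -10.548 9.707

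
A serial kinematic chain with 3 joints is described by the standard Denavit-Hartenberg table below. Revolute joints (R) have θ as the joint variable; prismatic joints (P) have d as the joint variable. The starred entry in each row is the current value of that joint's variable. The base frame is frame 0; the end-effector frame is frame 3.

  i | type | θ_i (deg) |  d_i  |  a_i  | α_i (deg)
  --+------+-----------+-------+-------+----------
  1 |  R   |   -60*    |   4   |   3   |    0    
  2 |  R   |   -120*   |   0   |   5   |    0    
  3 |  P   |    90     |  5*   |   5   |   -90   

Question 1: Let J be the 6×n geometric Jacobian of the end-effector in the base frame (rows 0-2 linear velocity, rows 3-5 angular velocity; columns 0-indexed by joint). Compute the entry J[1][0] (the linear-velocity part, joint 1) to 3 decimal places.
axis z_0 = ẑ; lever o_n−o_0 = (-3.5000,-7.5981,9.0000)
cross product → J_v[:, 0] = (7.5981,-3.5000,0.0000)
J_ω[:, 0] = z_0
entry J[1][0] = -3.5000

-3.500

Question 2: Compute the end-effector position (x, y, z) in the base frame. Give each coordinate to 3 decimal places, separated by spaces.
after link 1: o_1 = (1.5000, -2.5981, 4.0000)
after link 2: o_2 = (-3.5000, -2.5981, 4.0000)
after link 3: o_3 = (-3.5000, -7.5981, 9.0000)

-3.500 -7.598 9.000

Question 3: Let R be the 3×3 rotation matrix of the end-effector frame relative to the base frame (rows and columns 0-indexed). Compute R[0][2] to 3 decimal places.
End-effector z-axis (col 2 of R) = (1.0000,0.0000,0.0000)
R[0][2] = 1.0000

1.000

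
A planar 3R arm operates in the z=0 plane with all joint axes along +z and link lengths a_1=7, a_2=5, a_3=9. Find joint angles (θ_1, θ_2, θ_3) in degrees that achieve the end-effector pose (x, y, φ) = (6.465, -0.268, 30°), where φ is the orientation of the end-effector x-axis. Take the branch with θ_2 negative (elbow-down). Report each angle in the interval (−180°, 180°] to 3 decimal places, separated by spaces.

-59.996 -135.002 -135.002

wrist centre = target − a_3·(cos φ, sin φ) = (-1.3292, -4.7680)
cos θ_2 = (24.5007−7²−5²)/(2·7·5) = -0.7071; θ_2 = -135.0021° (elbow-down)
β = atan2(-4.7680,-1.3292) = -105.5775°; ψ = atan2(-3.5354,3.4643) = -45.5817°
θ_1 = β − ψ = -59.9958°
θ_3 = φ − θ_1 − θ_2 = -135.0021° (wrapped to (-180°,180°])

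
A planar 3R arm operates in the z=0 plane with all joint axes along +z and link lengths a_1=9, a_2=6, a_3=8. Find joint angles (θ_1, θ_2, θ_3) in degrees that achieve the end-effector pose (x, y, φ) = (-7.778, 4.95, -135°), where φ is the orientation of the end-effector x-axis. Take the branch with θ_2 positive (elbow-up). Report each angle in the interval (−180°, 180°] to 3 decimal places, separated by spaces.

67.619 89.998 67.383

wrist centre = target − a_3·(cos φ, sin φ) = (-2.1211, 10.6069)
cos θ_2 = (117.0046−9²−6²)/(2·9·6) = 0.0000; θ_2 = 89.9976° (elbow-up)
β = atan2(10.6069,-2.1211) = 101.3088°; ψ = atan2(6.0000,9.0003) = 33.6893°
θ_1 = β − ψ = 67.6194°
θ_3 = φ − θ_1 − θ_2 = 67.3830° (wrapped to (-180°,180°])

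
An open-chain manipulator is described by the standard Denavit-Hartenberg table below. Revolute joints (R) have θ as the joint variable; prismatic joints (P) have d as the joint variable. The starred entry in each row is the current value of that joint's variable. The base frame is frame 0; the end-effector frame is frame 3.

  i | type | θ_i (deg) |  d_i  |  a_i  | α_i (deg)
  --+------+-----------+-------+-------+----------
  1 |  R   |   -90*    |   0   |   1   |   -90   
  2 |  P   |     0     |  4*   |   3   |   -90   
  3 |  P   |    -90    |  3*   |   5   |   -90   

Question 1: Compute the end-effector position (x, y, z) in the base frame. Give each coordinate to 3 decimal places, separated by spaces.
after link 1: o_1 = (0.0000, -1.0000, 0.0000)
after link 2: o_2 = (4.0000, -4.0000, 0.0000)
after link 3: o_3 = (9.0000, -4.0000, -3.0000)

9.000 -4.000 -3.000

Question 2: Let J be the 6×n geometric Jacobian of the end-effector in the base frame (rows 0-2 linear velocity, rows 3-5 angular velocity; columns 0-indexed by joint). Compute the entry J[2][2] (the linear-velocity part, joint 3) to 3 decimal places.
-1.000

prismatic axis z_2 = (0.0000,0.0000,-1.0000)
J_v[:, 2] = z_2; J_ω[:, 2] = (0,0,0)
entry J[2][2] = -1.0000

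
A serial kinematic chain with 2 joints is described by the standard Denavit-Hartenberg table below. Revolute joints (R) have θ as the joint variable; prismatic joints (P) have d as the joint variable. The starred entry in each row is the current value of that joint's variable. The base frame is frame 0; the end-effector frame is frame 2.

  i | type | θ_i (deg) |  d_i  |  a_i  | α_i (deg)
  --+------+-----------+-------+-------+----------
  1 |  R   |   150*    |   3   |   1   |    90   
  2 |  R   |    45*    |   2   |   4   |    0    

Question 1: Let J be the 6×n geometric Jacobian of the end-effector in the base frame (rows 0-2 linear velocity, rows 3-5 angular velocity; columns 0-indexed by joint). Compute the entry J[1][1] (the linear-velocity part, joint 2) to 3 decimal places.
-1.414

axis z_1 = (0.5000,0.8660,0.0000); lever o_n−o_1 = (-1.4495,3.1463,2.8284)
cross product → J_v[:, 1] = (2.4495,-1.4142,2.8284)
J_ω[:, 1] = z_1
entry J[1][1] = -1.4142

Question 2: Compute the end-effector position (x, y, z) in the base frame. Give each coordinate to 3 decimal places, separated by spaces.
-2.316 3.646 5.828

after link 1: o_1 = (-0.8660, 0.5000, 3.0000)
after link 2: o_2 = (-2.3155, 3.6463, 5.8284)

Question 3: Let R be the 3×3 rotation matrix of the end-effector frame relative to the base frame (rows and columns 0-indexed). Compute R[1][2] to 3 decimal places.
0.866

End-effector z-axis (col 2 of R) = (0.5000,0.8660,0.0000)
R[1][2] = 0.8660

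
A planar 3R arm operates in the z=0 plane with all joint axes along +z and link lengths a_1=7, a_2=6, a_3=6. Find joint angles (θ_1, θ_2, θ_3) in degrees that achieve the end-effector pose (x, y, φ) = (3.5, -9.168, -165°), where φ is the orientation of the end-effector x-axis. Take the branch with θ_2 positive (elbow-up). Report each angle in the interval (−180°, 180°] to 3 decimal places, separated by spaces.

-60.000 45.000 -150.000

wrist centre = target − a_3·(cos φ, sin φ) = (9.2956, -7.6151)
cos θ_2 = (144.3969−7²−6²)/(2·7·6) = 0.7071; θ_2 = 45.0001° (elbow-up)
β = atan2(-7.6151,9.2956) = -39.3250°; ψ = atan2(4.2426,11.2426) = 20.6751°
θ_1 = β − ψ = -60.0000°
θ_3 = φ − θ_1 − θ_2 = -150.0001° (wrapped to (-180°,180°])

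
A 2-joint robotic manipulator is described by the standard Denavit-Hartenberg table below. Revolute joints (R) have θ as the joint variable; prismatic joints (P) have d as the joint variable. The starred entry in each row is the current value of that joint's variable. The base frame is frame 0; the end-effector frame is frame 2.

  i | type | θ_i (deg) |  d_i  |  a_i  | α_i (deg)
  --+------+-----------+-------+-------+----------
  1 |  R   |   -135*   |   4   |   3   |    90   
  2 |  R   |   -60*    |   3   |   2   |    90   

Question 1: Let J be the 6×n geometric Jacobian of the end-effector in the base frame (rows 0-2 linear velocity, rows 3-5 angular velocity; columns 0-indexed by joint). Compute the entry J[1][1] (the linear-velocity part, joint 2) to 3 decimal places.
-1.225

axis z_1 = (-0.7071,0.7071,0.0000); lever o_n−o_1 = (-2.8284,1.4142,-1.7321)
cross product → J_v[:, 1] = (-1.2247,-1.2247,1.0000)
J_ω[:, 1] = z_1
entry J[1][1] = -1.2247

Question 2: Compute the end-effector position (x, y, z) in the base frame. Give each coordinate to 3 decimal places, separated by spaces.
after link 1: o_1 = (-2.1213, -2.1213, 4.0000)
after link 2: o_2 = (-4.9497, -0.7071, 2.2679)

-4.950 -0.707 2.268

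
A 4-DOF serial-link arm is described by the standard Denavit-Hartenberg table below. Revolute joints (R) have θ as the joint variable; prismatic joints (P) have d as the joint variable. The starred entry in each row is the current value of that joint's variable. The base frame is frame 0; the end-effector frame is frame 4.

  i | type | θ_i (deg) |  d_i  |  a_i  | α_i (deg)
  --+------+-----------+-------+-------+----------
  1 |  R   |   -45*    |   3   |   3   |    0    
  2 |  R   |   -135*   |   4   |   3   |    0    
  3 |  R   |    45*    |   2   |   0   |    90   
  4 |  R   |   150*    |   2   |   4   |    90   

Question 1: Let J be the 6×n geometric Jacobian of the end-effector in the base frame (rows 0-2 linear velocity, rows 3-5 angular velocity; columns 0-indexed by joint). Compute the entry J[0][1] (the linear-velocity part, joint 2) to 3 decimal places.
-3.864

axis z_1 = (0.0000,0.0000,1.0000); lever o_n−o_1 = (-1.9647,3.8637,8.0000)
cross product → J_v[:, 1] = (-3.8637,-1.9647,0.0000)
J_ω[:, 1] = z_1
entry J[0][1] = -3.8637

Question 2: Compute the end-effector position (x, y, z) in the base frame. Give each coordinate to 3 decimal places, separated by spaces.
after link 1: o_1 = (2.1213, -2.1213, 3.0000)
after link 2: o_2 = (-0.8787, -2.1213, 7.0000)
after link 3: o_3 = (-0.8787, -2.1213, 9.0000)
after link 4: o_4 = (0.1566, 1.7424, 11.0000)

0.157 1.742 11.000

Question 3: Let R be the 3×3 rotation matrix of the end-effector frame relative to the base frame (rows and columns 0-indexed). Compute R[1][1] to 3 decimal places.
End-effector y-axis (col 1 of R) = (-0.7071,0.7071,0.0000)
R[1][1] = 0.7071

0.707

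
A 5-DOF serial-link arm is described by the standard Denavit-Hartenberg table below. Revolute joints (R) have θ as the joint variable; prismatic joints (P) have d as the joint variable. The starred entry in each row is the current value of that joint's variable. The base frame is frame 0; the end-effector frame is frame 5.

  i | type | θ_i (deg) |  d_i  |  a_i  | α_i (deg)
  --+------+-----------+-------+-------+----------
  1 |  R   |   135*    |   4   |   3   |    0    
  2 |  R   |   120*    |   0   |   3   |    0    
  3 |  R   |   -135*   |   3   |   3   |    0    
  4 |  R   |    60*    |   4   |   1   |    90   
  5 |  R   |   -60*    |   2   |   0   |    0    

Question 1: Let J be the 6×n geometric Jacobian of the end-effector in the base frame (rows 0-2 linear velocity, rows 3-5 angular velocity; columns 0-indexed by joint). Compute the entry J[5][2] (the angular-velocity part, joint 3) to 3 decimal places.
axis z_2 = (0.0000,0.0000,1.0000); lever o_n−o_2 = (-2.5000,4.5981,7.0000)
cross product → J_v[:, 2] = (-4.5981,-2.5000,0.0000)
J_ω[:, 2] = z_2
entry J[5][2] = 1.0000

1.000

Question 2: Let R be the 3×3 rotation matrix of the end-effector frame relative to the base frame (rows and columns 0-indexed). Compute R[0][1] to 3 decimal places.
End-effector y-axis (col 1 of R) = (-0.8660,0.0000,0.5000)
R[0][1] = -0.8660

-0.866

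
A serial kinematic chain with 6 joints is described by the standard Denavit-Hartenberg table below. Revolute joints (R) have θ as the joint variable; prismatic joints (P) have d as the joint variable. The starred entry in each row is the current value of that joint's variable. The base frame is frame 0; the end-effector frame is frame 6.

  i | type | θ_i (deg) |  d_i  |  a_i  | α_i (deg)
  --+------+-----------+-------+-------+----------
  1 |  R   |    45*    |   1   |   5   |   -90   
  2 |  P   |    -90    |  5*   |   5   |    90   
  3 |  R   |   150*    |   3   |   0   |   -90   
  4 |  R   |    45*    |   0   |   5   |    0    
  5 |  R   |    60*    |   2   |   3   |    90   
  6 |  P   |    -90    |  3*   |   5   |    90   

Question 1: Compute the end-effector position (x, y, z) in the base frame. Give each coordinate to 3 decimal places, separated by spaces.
-0.860 13.885 2.601

after link 1: o_1 = (3.5355, 3.5355, 1.0000)
after link 2: o_2 = (0.0000, 7.0711, 6.0000)
after link 3: o_3 = (-2.1213, 4.9497, 6.0000)
after link 4: o_4 = (-0.8713, 8.6997, 2.9381)
after link 5: o_5 = (2.6770, 9.2495, 2.6106)
after link 6: o_6 = (-0.8604, 13.8849, 2.6010)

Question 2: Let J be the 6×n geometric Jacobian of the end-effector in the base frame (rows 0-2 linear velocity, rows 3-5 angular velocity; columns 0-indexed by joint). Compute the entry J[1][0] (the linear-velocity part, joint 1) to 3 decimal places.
-0.860

axis z_0 = ẑ; lever o_n−o_0 = (-0.8604,13.8849,2.6010)
cross product → J_v[:, 0] = (-13.8849,-0.8604,0.0000)
J_ω[:, 0] = z_0
entry J[1][0] = -0.8604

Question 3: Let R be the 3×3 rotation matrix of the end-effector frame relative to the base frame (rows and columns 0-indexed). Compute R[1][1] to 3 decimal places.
End-effector y-axis (col 1 of R) = (-0.1585,0.5245,-0.8365)
R[1][1] = 0.5245

0.525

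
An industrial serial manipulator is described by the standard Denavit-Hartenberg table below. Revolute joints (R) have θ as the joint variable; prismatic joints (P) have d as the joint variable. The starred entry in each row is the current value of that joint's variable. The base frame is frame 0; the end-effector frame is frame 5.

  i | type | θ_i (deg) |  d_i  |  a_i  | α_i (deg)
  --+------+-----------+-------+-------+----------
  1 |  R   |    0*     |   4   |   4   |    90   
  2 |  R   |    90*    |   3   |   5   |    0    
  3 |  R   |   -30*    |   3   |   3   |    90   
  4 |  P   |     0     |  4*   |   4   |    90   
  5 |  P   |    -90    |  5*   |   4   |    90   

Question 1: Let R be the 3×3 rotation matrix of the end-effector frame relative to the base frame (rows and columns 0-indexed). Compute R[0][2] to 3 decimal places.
-0.500

End-effector z-axis (col 2 of R) = (-0.5000,0.0000,-0.8660)
R[0][2] = -0.5000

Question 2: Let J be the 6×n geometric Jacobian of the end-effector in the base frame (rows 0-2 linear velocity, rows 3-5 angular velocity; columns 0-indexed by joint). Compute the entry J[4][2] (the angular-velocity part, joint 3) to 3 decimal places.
axis z_2 = (0.0000,-1.0000,0.0000); lever o_n−o_2 = (3.5000,2.0000,6.0622)
cross product → J_v[:, 2] = (-6.0622,0.0000,3.5000)
J_ω[:, 2] = z_2
entry J[4][2] = -1.0000

-1.000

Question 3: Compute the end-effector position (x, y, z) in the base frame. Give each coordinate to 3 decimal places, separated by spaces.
after link 1: o_1 = (4.0000, 0.0000, 4.0000)
after link 2: o_2 = (4.0000, -3.0000, 9.0000)
after link 3: o_3 = (5.5000, -6.0000, 11.5981)
after link 4: o_4 = (10.9641, -6.0000, 13.0622)
after link 5: o_5 = (7.5000, -1.0000, 15.0622)

7.500 -1.000 15.062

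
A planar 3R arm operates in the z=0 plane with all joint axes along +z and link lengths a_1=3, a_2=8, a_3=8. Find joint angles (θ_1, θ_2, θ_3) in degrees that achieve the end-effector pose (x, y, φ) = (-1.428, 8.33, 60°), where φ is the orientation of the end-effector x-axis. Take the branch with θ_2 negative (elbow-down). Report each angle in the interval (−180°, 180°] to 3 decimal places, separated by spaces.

-59.991 -150.006 -90.003

wrist centre = target − a_3·(cos φ, sin φ) = (-5.4280, 1.4018)
cos θ_2 = (31.4282−3²−8²)/(2·3·8) = -0.8661; θ_2 = -150.0061° (elbow-down)
β = atan2(1.4018,-5.4280) = 165.5196°; ψ = atan2(-3.9993,-3.9286) = -134.4896°
θ_1 = β − ψ = 300.0091°
θ_3 = φ − θ_1 − θ_2 = -90.0030° (wrapped to (-180°,180°])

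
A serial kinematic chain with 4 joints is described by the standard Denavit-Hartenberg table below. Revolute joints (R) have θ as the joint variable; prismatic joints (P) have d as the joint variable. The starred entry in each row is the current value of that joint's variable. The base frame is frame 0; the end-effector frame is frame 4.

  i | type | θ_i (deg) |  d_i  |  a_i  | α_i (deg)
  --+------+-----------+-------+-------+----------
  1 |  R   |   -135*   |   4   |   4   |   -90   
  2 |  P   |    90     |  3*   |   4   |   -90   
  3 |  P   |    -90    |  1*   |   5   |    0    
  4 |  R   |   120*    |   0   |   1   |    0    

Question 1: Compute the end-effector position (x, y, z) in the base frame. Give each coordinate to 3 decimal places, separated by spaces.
3.182 -7.425 -0.866

after link 1: o_1 = (-2.8284, -2.8284, 4.0000)
after link 2: o_2 = (-0.7071, -4.9497, 0.0000)
after link 3: o_3 = (3.5355, -7.7782, 0.0000)
after link 4: o_4 = (3.1820, -7.4246, -0.8660)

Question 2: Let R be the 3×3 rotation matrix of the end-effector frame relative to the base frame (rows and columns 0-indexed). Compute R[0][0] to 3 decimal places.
-0.354

End-effector x-axis (col 0 of R) = (-0.3536,0.3536,-0.8660)
R[0][0] = -0.3536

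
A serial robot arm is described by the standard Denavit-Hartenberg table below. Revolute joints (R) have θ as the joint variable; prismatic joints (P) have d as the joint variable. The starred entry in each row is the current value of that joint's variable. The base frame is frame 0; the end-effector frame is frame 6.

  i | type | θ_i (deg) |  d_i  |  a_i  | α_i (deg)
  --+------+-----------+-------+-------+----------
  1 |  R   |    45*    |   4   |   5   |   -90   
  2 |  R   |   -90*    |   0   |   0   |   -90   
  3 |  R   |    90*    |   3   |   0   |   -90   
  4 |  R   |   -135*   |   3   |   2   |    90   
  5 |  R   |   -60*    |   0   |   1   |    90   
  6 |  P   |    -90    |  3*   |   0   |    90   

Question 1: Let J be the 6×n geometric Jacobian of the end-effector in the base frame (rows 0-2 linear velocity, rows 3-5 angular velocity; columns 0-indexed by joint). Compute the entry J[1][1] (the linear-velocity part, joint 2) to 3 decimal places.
-0.448

axis z_1 = (-0.7071,0.7071,0.0000); lever o_n−o_1 = (2.1213,2.0232,-0.6340)
cross product → J_v[:, 1] = (-0.4483,-0.4483,-2.9306)
J_ω[:, 1] = z_1
entry J[1][1] = -0.4483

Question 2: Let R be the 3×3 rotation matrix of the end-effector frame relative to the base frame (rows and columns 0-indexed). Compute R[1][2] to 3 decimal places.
End-effector z-axis (col 2 of R) = (0.0000,-0.5000,-0.8660)
R[1][2] = -0.5000

-0.500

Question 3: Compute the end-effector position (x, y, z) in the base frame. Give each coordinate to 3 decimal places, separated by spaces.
5.657 5.559 3.366

after link 1: o_1 = (3.5355, 3.5355, 4.0000)
after link 2: o_2 = (3.5355, 3.5355, 4.0000)
after link 3: o_3 = (5.6569, 5.6569, 4.0000)
after link 4: o_4 = (5.6569, 7.6569, 1.0000)
after link 5: o_5 = (5.6569, 8.1569, 1.8660)
after link 6: o_6 = (5.6569, 5.5588, 3.3660)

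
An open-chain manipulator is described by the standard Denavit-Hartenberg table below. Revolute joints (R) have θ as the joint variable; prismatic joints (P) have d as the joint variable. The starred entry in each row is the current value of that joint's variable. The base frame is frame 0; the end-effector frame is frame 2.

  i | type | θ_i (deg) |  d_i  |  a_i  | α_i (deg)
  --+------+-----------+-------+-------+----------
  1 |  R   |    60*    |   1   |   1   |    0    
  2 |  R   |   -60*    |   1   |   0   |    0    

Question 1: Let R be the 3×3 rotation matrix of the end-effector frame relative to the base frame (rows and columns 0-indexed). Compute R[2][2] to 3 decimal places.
End-effector z-axis (col 2 of R) = (0.0000,0.0000,1.0000)
R[2][2] = 1.0000

1.000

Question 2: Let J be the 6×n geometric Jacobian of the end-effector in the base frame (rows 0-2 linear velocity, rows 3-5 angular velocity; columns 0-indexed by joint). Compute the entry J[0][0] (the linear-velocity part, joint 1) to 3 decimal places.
axis z_0 = ẑ; lever o_n−o_0 = (0.5000,0.8660,2.0000)
cross product → J_v[:, 0] = (-0.8660,0.5000,0.0000)
J_ω[:, 0] = z_0
entry J[0][0] = -0.8660

-0.866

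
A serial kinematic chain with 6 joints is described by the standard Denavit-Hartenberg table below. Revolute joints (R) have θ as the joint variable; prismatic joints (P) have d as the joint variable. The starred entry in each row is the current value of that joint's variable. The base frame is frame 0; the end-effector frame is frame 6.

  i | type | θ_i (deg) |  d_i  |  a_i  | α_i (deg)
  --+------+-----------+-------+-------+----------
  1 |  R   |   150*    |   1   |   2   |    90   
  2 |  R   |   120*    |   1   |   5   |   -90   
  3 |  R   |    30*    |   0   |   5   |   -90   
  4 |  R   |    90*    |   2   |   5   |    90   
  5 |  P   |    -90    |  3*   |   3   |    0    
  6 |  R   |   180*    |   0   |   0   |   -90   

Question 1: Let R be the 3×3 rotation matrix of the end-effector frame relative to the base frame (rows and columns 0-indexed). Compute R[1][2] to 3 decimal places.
End-effector z-axis (col 2 of R) = (0.7500,-0.4330,-0.5000)
R[1][2] = -0.4330

-0.433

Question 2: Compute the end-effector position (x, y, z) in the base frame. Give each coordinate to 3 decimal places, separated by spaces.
after link 1: o_1 = (-1.7321, 1.0000, 1.0000)
after link 2: o_2 = (0.9330, 0.6160, 5.3301)
after link 3: o_3 = (1.5580, -2.6316, 9.0801)
after link 4: o_4 = (-3.4910, -1.7165, 10.7141)
after link 5: o_5 = (-1.1675, -1.7901, 14.2631)
after link 6: o_6 = (-1.1675, -1.7901, 14.2631)

-1.167 -1.790 14.263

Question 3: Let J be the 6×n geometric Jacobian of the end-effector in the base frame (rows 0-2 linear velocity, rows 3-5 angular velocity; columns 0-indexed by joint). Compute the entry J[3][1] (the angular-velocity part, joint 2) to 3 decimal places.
axis z_1 = (0.5000,0.8660,0.0000); lever o_n−o_1 = (0.5646,-2.7901,13.2631)
cross product → J_v[:, 1] = (11.4862,-6.6316,-1.8840)
J_ω[:, 1] = z_1
entry J[3][1] = 0.5000

0.500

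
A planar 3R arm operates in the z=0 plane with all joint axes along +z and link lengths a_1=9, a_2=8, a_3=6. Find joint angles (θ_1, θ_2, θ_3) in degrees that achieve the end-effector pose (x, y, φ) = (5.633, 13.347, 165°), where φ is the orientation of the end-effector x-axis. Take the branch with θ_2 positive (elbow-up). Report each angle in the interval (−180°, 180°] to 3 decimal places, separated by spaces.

wrist centre = target − a_3·(cos φ, sin φ) = (11.4286, 11.7941)
cos θ_2 = (269.7123−9²−8²)/(2·9·8) = 0.8661; θ_2 = 29.9963° (elbow-up)
β = atan2(11.7941,11.4286) = 45.9018°; ψ = atan2(3.9996,15.9285) = 14.0953°
θ_1 = β − ψ = 31.8065°
θ_3 = φ − θ_1 − θ_2 = 103.1972° (wrapped to (-180°,180°])

31.807 29.996 103.197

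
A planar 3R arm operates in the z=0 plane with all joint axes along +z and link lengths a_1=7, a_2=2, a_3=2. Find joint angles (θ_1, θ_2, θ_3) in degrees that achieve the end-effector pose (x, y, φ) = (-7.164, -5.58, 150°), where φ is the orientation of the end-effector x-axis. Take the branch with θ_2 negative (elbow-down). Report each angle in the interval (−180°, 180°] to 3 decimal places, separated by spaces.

-120.002 -44.990 -45.008

wrist centre = target − a_3·(cos φ, sin φ) = (-5.4319, -6.5800)
cos θ_2 = (72.8025−7²−2²)/(2·7·2) = 0.7072; θ_2 = -44.9899° (elbow-down)
β = atan2(-6.5800,-5.4319) = -129.5405°; ψ = atan2(-1.4140,8.4145) = -9.5389°
θ_1 = β − ψ = -120.0016°
θ_3 = φ − θ_1 − θ_2 = -45.0084° (wrapped to (-180°,180°])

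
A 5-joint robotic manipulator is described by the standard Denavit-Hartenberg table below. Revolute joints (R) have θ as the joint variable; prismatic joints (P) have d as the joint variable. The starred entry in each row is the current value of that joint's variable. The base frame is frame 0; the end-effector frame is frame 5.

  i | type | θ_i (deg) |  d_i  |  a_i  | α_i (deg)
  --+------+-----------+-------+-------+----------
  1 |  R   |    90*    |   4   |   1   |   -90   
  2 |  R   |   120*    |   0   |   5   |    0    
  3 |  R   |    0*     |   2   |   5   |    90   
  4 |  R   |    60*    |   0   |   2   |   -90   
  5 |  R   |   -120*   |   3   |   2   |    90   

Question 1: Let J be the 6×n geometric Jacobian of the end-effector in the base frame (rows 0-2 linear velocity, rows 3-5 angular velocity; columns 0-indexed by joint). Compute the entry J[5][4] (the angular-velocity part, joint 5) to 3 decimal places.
0.750

axis z_4 = (-0.5000,0.4330,0.7500); lever o_n−o_4 = (-0.6340,3.0490,1.8170)
cross product → J_v[:, 4] = (-1.5000,0.4330,-1.2500)
J_ω[:, 4] = z_4
entry J[5][4] = 0.7500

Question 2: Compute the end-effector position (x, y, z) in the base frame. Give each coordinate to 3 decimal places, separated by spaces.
-4.366 -1.451 -3.709

after link 1: o_1 = (0.0000, 1.0000, 4.0000)
after link 2: o_2 = (-0.0000, -1.5000, -0.3301)
after link 3: o_3 = (-2.0000, -4.0000, -4.6603)
after link 4: o_4 = (-3.7321, -4.5000, -5.5263)
after link 5: o_5 = (-4.3660, -1.4510, -3.7093)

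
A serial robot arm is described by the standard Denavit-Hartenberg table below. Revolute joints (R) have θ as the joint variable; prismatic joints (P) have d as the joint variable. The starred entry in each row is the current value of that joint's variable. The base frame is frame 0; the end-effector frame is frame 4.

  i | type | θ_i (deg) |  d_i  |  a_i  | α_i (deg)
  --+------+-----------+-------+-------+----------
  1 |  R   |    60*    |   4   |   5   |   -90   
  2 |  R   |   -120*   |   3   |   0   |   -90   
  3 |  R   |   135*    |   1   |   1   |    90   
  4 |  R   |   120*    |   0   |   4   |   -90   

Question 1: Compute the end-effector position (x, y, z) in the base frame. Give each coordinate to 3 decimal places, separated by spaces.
after link 1: o_1 = (2.5000, 4.3301, 4.0000)
after link 2: o_2 = (-0.0981, 5.8301, 4.0000)
after link 3: o_3 = (1.1241, 6.5328, 3.8876)
after link 4: o_4 = (1.0458, 9.2256, 6.8444)

1.046 9.226 6.844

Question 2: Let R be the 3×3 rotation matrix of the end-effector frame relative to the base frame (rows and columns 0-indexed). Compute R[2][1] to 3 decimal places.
-0.612

End-effector y-axis (col 1 of R) = (-0.4356,0.6597,-0.6124)
R[2][1] = -0.6124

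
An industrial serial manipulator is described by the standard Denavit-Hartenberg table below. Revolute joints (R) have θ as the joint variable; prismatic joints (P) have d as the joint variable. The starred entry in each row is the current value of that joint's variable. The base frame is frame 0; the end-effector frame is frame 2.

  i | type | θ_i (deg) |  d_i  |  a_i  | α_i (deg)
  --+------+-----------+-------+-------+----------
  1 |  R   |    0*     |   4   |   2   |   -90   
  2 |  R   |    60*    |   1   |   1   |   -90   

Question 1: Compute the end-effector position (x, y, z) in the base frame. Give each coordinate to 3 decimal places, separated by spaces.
after link 1: o_1 = (2.0000, 0.0000, 4.0000)
after link 2: o_2 = (2.5000, 1.0000, 3.1340)

2.500 1.000 3.134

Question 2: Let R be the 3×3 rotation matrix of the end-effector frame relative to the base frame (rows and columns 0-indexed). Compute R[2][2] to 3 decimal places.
-0.500

End-effector z-axis (col 2 of R) = (-0.8660,0.0000,-0.5000)
R[2][2] = -0.5000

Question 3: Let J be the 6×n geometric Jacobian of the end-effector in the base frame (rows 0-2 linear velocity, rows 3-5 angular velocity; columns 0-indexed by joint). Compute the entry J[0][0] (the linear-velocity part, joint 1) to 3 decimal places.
axis z_0 = ẑ; lever o_n−o_0 = (2.5000,1.0000,3.1340)
cross product → J_v[:, 0] = (-1.0000,2.5000,0.0000)
J_ω[:, 0] = z_0
entry J[0][0] = -1.0000

-1.000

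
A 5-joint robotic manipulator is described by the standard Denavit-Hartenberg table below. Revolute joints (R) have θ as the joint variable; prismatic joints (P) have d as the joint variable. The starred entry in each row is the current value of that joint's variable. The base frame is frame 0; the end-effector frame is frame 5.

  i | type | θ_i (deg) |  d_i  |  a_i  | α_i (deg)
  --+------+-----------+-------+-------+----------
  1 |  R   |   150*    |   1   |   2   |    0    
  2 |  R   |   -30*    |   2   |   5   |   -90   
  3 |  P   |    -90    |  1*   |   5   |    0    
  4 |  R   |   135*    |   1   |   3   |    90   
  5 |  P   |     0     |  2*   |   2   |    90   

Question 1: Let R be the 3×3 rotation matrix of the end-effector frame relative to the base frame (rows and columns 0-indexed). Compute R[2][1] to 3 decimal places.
End-effector y-axis (col 1 of R) = (-0.3536,0.6124,0.7071)
R[2][1] = 0.7071

0.707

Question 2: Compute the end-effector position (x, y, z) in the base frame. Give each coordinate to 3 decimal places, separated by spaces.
-8.439 8.617 5.879

after link 1: o_1 = (-1.7321, 1.0000, 1.0000)
after link 2: o_2 = (-4.2321, 5.3301, 3.0000)
after link 3: o_3 = (-5.0981, 4.8301, 8.0000)
after link 4: o_4 = (-7.0248, 6.1672, 5.8787)
after link 5: o_5 = (-8.4390, 8.6167, 5.8787)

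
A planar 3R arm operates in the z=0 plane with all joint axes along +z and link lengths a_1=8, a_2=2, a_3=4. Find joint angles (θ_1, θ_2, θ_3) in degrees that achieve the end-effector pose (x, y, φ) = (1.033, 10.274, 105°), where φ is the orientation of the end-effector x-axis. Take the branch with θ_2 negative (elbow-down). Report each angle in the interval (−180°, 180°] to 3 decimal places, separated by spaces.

wrist centre = target − a_3·(cos φ, sin φ) = (2.0683, 6.4103)
cos θ_2 = (45.3697−8²−2²)/(2·8·2) = -0.7072; θ_2 = -135.0074° (elbow-down)
β = atan2(6.4103,2.0683) = 72.1178°; ψ = atan2(-1.4140,6.5856) = -12.1183°
θ_1 = β − ψ = 84.2361°
θ_3 = φ − θ_1 − θ_2 = 155.7713° (wrapped to (-180°,180°])

84.236 -135.007 155.771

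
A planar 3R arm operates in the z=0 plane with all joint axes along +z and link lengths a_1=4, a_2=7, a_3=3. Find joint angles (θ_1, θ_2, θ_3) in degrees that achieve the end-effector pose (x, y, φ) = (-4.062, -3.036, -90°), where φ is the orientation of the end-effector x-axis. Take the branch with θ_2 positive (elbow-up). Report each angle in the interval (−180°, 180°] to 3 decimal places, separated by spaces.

59.997 150.003 60.000

wrist centre = target − a_3·(cos φ, sin φ) = (-4.0620, -0.0360)
cos θ_2 = (16.5011−4²−7²)/(2·4·7) = -0.8661; θ_2 = 150.0029° (elbow-up)
β = atan2(-0.0360,-4.0620) = -179.4922°; ψ = atan2(3.4997,-2.0624) = 120.5107°
θ_1 = β − ψ = -300.0030°
θ_3 = φ − θ_1 − θ_2 = 60.0000° (wrapped to (-180°,180°])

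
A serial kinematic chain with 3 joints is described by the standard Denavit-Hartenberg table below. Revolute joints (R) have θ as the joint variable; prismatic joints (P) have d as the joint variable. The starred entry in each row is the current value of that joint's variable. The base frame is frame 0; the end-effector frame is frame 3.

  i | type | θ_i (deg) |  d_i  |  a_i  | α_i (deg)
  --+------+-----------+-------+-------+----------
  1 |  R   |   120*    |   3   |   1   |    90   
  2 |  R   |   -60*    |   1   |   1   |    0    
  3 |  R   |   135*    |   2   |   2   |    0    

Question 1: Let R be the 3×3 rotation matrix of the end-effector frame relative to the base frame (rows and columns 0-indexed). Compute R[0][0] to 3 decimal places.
End-effector x-axis (col 0 of R) = (-0.1294,0.2241,0.9659)
R[0][0] = -0.1294

-0.129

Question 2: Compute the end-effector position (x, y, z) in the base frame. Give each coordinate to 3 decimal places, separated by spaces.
after link 1: o_1 = (-0.5000, 0.8660, 3.0000)
after link 2: o_2 = (0.1160, 1.7990, 2.1340)
after link 3: o_3 = (1.5893, 3.2473, 4.0658)

1.589 3.247 4.066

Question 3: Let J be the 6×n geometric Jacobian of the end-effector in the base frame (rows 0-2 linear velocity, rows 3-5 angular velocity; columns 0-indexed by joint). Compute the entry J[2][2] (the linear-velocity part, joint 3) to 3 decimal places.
axis z_2 = (0.8660,0.5000,0.0000); lever o_n−o_2 = (1.4732,1.4483,1.9319)
cross product → J_v[:, 2] = (0.9659,-1.6730,0.5176)
J_ω[:, 2] = z_2
entry J[2][2] = 0.5176

0.518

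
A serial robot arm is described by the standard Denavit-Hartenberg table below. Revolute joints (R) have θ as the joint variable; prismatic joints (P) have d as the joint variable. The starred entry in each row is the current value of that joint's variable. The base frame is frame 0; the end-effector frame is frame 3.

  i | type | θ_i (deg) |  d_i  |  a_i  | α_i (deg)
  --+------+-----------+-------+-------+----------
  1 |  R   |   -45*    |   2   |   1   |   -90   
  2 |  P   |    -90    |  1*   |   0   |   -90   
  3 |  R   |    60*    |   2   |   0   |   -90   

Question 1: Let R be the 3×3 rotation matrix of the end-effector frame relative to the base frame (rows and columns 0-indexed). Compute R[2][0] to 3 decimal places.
0.500

End-effector x-axis (col 0 of R) = (-0.6124,-0.6124,0.5000)
R[2][0] = 0.5000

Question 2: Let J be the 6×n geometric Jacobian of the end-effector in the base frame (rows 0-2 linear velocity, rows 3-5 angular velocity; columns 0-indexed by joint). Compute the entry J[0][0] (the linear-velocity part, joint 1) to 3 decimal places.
1.414

axis z_0 = ẑ; lever o_n−o_0 = (2.8284,-1.4142,2.0000)
cross product → J_v[:, 0] = (1.4142,2.8284,-0.0000)
J_ω[:, 0] = z_0
entry J[0][0] = 1.4142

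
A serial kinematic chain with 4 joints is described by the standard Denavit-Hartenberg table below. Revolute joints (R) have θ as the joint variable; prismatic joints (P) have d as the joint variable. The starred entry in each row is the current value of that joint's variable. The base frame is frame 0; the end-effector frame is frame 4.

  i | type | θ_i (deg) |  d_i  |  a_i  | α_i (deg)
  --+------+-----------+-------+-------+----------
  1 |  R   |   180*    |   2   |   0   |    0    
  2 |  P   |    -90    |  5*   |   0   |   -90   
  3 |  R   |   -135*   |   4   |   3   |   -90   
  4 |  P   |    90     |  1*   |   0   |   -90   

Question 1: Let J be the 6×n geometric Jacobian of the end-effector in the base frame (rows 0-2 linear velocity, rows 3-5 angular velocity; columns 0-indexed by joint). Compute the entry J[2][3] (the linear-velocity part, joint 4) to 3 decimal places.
0.707

prismatic axis z_3 = (0.0000,0.7071,0.7071)
J_v[:, 3] = z_3; J_ω[:, 3] = (0,0,0)
entry J[2][3] = 0.7071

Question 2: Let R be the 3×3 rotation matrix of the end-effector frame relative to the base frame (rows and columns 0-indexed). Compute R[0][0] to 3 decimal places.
End-effector x-axis (col 0 of R) = (1.0000,-0.0000,0.0000)
R[0][0] = 1.0000

1.000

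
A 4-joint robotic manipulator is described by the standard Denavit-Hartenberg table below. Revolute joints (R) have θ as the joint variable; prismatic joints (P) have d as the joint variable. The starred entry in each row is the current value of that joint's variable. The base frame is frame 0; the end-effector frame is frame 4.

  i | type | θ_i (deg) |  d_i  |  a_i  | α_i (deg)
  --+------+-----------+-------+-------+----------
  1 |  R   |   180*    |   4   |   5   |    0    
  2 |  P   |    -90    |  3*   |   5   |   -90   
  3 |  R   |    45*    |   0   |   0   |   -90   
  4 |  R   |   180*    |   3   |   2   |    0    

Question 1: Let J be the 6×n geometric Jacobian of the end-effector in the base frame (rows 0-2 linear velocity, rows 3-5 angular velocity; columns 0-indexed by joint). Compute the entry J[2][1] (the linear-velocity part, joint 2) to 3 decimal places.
1.000

prismatic axis z_1 = (0.0000,0.0000,1.0000)
J_v[:, 1] = z_1; J_ω[:, 1] = (0,0,0)
entry J[2][1] = 1.0000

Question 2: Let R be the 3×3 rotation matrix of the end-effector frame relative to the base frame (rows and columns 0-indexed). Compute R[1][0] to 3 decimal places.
-0.707

End-effector x-axis (col 0 of R) = (0.0000,-0.7071,0.7071)
R[1][0] = -0.7071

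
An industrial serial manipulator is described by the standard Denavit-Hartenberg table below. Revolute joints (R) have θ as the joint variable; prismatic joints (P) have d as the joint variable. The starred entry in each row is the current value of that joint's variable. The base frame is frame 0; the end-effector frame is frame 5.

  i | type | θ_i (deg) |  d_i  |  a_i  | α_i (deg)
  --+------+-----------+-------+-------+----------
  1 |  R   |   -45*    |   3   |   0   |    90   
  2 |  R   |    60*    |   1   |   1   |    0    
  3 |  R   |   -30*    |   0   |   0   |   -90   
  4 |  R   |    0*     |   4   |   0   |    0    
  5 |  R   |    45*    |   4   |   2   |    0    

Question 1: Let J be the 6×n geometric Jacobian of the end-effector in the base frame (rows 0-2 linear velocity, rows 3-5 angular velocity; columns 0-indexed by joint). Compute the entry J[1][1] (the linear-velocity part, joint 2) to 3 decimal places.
axis z_1 = (-0.7071,-0.7071,0.0000); lever o_n−o_1 = (-1.3160,1.9017,8.5013)
cross product → J_v[:, 1] = (-6.0114,6.0114,-2.2753)
J_ω[:, 1] = z_1
entry J[1][1] = 6.0114

6.011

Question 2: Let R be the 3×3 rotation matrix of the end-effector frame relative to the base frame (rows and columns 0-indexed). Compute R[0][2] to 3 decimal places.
-0.354

End-effector z-axis (col 2 of R) = (-0.3536,0.3536,0.8660)
R[0][2] = -0.3536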